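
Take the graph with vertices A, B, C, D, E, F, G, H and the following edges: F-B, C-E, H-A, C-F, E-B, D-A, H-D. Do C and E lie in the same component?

Yes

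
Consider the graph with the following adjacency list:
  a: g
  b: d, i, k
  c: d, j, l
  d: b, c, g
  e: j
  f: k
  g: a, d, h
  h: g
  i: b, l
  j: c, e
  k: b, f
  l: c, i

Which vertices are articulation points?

b, c, d, g, j, k

Removing b increases the component count from 1 to 2, so b is a cut vertex.
Removing c increases the component count from 1 to 2, so c is a cut vertex.
Removing d increases the component count from 1 to 2, so d is a cut vertex.
Likewise g, j, k are cut vertices.
By contrast removing l leaves 1 component; it is not a cut vertex. No other vertex is a cut vertex either.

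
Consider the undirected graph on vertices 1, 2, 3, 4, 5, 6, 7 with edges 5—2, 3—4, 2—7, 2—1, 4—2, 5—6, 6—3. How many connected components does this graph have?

1

Starting from 1 we can reach 1, 2, 3, 4, 5, 6, 7. That is one component of size 7.
Total: 1 component.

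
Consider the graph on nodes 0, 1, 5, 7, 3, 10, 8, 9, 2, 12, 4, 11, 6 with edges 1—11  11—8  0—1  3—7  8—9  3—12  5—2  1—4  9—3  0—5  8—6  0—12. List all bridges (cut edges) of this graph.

0-5, 1-4, 2-5, 3-7, 6-8

The edges on the cycle 0-1-11-8-9-3-12-0 are not bridges since each lies on that cycle.
But removing 7—3 disconnects 7 from 3; removing 1—4 disconnects 1 from 4; removing 5—2 disconnects 5 from 2; removing 6—8 disconnects 6 from 8 — these are bridges.
In total 5 edges are bridges.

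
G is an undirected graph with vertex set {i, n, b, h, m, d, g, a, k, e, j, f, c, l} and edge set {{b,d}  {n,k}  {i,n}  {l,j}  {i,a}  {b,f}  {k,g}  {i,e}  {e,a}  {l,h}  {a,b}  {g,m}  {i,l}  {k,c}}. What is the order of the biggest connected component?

14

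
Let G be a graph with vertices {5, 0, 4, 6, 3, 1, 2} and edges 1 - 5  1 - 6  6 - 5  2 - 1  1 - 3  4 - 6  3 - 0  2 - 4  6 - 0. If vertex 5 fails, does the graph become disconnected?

Deleting 5 leaves 1 component (was 1) (its neighbors 1, 6 remain connected to each other), so 5 is not a cut vertex.

No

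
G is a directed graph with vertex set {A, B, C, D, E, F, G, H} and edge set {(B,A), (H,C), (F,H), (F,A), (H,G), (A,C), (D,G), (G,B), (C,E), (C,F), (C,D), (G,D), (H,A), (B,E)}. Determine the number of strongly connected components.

{A, B, C, D, F, G, H} are all mutually reachable — one SCC of size 7.
{E} is an SCC by itself.
That gives 2 strongly connected components.

2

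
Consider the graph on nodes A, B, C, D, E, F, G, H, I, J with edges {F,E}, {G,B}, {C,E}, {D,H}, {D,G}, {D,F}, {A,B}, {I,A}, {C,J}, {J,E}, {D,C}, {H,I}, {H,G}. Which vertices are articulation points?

Removing D increases the component count from 1 to 2, so D is a cut vertex.
By contrast removing H leaves 1 component; it is not a cut vertex. No other vertex is a cut vertex either.

D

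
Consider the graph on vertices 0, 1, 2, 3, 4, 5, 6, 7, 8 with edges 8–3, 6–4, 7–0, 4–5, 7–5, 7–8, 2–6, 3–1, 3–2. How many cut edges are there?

The edges on the cycle 7-8-3-2-6-4-5-7 are not bridges since each lies on that cycle.
But removing 3–1 disconnects 3 from 1; removing 7–0 disconnects 7 from 0 — these are bridges.
That makes 2 bridges.

2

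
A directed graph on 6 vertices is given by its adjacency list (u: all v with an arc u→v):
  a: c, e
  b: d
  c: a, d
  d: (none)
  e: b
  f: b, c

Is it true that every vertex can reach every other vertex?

There is no directed path from e to f, so the graph is not strongly connected.

No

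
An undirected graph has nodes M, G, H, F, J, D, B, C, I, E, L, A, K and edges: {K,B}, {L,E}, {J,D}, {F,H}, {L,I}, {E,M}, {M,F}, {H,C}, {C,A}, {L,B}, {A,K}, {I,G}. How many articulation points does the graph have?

Removing I increases the component count from 2 to 3, so I is a cut vertex.
Removing L increases the component count from 2 to 3, so L is a cut vertex.
By contrast removing C leaves 2 components; it is not a cut vertex. No other vertex is a cut vertex either.

2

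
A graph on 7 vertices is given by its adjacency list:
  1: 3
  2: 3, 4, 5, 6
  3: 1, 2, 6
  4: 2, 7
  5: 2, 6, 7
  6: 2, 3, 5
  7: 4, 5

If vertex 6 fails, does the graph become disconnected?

No

Deleting 6 leaves 1 component (was 1) (its neighbors 2, 3, 5 remain connected to each other), so 6 is not a cut vertex.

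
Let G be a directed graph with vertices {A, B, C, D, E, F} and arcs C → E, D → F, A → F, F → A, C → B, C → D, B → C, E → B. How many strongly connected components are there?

3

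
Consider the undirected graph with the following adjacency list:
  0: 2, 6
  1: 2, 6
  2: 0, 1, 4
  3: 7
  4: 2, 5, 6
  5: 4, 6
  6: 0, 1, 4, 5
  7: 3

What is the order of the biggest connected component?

6

Starting from 3 we can reach 3, 7. That is one component of size 2.
Starting from 0 we can reach 0, 1, 2, 4, 5, 6. That is one component of size 6.
The largest has 6 vertices.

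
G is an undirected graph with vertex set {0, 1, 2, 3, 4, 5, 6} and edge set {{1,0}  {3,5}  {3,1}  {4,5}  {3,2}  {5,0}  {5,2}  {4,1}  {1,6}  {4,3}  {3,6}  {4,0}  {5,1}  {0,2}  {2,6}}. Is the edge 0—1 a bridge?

No

After removing 0—1, the path 0-4-1 still connects them, so the edge is not a bridge.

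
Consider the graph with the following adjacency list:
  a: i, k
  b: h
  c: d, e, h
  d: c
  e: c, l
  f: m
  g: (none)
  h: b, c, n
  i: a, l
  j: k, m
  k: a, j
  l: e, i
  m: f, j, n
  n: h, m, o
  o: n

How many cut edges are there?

The edges on the cycle k-a-i-l-e-c-h-n-m-j-k are not bridges since each lies on that cycle.
But removing o-n disconnects o from n; removing b-h disconnects b from h; removing m-f disconnects m from f; removing d-c disconnects d from c — these are bridges.
That makes 4 bridges.

4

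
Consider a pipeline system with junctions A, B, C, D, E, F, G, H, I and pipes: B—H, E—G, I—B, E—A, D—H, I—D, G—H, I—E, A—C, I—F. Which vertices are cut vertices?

Removing A increases the component count from 1 to 2, so A is a cut vertex.
Removing E increases the component count from 1 to 2, so E is a cut vertex.
Removing I increases the component count from 1 to 2, so I is a cut vertex.
By contrast removing H leaves 1 component; it is not a cut vertex. No other vertex is a cut vertex either.

A, E, I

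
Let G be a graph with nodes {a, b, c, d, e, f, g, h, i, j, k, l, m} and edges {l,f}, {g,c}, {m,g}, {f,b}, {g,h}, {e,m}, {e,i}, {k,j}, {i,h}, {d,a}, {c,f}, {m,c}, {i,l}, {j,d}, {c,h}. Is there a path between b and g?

Yes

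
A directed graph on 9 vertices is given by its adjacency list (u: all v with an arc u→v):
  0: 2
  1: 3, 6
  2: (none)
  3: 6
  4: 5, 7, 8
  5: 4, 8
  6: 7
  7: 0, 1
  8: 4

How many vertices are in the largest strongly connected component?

{1, 3, 6, 7} are all mutually reachable — one SCC of size 4.
{4, 5, 8} are all mutually reachable — one SCC of size 3.
{2} is an SCC by itself.
{0} is an SCC by itself.
The largest has 4 vertices.

4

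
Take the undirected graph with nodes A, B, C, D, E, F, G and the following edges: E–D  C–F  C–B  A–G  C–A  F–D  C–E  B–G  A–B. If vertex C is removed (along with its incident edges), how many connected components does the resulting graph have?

With C gone, the remaining components are: {A, B, G}; {D, E, F}.
That is 2 components.

2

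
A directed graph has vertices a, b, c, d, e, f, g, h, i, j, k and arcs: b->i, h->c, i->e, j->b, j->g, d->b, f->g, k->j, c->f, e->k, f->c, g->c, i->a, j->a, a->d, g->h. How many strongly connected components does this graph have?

2

{a, b, d, e, i, j, k} are all mutually reachable — one SCC of size 7.
{c, f, g, h} are all mutually reachable — one SCC of size 4.
That gives 2 strongly connected components.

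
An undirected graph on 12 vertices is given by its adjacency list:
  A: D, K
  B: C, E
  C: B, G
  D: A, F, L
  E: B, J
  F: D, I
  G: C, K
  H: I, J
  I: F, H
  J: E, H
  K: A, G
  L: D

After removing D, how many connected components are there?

With D gone, the remaining components are: {L}; {A, B, C, E, F, G, H, I, J, K}.
That is 2 components.

2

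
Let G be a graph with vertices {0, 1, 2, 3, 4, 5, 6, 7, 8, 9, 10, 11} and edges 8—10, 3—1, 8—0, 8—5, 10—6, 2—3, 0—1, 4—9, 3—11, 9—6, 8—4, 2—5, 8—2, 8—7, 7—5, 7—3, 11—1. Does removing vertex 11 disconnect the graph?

Deleting 11 leaves 1 component (was 1) (its neighbors 1, 3 remain connected to each other), so 11 is not a cut vertex.

No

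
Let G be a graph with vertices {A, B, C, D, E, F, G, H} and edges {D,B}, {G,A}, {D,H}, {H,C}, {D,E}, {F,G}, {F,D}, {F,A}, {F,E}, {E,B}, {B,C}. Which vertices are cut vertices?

Removing F increases the component count from 1 to 2, so F is a cut vertex.
By contrast removing D leaves 1 component; it is not a cut vertex. No other vertex is a cut vertex either.

F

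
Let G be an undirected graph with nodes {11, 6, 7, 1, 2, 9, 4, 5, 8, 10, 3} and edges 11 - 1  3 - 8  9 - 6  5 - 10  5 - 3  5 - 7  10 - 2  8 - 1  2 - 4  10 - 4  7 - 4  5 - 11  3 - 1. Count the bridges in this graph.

The edges on the cycle 10-2-4-10 are not bridges since each lies on that cycle.
But removing 9 - 6 disconnects 9 from 6 — this is a bridge.

1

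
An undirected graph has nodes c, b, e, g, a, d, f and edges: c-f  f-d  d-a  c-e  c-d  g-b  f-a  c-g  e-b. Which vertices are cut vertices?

c

Removing c increases the component count from 1 to 2, so c is a cut vertex.
By contrast removing a leaves 1 component; it is not a cut vertex. No other vertex is a cut vertex either.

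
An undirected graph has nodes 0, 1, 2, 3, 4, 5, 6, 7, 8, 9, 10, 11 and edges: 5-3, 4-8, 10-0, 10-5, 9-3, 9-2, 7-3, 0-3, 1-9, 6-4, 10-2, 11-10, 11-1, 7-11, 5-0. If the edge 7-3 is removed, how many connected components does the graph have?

2

7 and 3 are still connected via 7-11-10-5-3, so the component count stays at 2.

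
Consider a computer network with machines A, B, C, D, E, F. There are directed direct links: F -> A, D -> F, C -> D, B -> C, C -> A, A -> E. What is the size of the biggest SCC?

1

{D} is an SCC by itself.
{F} is an SCC by itself.
{A} is an SCC by itself.
{E} is an SCC by itself.
{B} is an SCC by itself.
(and 1 more singleton SCC)
The largest has 1 vertex.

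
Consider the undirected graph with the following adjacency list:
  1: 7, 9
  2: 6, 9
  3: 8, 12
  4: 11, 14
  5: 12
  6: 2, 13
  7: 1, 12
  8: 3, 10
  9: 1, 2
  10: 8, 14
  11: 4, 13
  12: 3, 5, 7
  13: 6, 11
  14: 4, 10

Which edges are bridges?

The edges on the cycle 10-14-4-11-13-6-2-9-1-7-12-3-8-10 are not bridges since each lies on that cycle.
But removing 12-5 disconnects 12 from 5 — this is a bridge.

12-5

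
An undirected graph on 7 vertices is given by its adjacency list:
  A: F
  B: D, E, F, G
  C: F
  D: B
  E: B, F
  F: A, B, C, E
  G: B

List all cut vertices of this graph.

Removing B increases the component count from 1 to 3, so B is a cut vertex.
Removing F increases the component count from 1 to 3, so F is a cut vertex.
By contrast removing E leaves 1 component; it is not a cut vertex. No other vertex is a cut vertex either.

B, F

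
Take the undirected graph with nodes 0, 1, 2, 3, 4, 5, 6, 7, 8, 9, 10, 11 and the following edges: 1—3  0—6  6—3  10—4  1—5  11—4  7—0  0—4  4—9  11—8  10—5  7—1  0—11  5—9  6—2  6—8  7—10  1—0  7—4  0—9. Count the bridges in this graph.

1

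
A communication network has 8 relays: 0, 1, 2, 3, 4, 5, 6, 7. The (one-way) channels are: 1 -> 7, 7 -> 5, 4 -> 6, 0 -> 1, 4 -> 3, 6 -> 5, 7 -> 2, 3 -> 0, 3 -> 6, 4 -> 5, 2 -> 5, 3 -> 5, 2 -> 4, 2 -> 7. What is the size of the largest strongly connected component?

{0, 1, 2, 3, 4, 7} are all mutually reachable — one SCC of size 6.
{6} is an SCC by itself.
{5} is an SCC by itself.
The largest has 6 vertices.

6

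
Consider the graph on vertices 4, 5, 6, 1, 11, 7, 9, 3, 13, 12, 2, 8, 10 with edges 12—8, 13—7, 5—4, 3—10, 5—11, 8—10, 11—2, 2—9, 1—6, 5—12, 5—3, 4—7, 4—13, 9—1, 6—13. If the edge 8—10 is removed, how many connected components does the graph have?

1

8 and 10 are still connected via 8-12-5-3-10, so the component count stays at 1.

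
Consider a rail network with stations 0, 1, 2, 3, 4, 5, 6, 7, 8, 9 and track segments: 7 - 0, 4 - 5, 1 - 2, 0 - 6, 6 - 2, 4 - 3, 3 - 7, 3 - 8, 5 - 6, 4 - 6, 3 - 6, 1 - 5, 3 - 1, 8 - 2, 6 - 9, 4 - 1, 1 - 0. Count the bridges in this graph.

The edges on the cycle 4-3-1-4 are not bridges since each lies on that cycle.
But removing 6 - 9 disconnects 6 from 9 — this is a bridge.

1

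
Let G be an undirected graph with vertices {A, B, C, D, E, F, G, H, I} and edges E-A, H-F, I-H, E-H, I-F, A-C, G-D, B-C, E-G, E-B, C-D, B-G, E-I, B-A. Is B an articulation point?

No

Deleting B leaves 1 component (was 1) (its neighbors A, C, E, G remain connected to each other), so B is not a cut vertex.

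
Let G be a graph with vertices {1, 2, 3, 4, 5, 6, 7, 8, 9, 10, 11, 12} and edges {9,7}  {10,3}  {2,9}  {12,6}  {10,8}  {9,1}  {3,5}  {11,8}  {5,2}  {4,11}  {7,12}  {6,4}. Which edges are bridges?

The edges on the cycle 10-3-5-2-9-7-12-6-4-11-8-10 are not bridges since each lies on that cycle.
But removing 1–9 disconnects 1 from 9 — this is a bridge.

1-9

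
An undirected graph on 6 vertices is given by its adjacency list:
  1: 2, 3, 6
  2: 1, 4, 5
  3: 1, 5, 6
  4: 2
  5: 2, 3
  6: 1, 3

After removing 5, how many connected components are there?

With 5 gone, the remaining components are: {1, 2, 3, 4, 6}.
That is 1 component.

1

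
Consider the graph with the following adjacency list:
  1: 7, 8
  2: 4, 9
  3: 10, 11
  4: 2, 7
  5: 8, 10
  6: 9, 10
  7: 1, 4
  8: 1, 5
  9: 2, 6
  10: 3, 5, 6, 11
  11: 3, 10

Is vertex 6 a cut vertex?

Deleting 6 leaves 1 component (was 1) (its neighbors 9, 10 remain connected to each other), so 6 is not a cut vertex.

No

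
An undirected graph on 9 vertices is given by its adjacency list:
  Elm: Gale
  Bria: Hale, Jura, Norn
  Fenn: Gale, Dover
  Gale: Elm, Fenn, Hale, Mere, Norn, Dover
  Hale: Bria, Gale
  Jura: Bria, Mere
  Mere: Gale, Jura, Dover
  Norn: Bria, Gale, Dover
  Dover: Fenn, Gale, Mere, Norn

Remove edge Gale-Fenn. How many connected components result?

1

Gale and Fenn are still connected via Gale-Dover-Fenn, so the component count stays at 1.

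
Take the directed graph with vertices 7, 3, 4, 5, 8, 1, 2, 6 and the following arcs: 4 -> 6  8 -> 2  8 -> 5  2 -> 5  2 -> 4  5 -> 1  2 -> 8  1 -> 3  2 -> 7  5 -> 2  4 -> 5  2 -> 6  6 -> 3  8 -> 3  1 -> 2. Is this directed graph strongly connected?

There is no directed path from 7 to 2, so the graph is not strongly connected.

No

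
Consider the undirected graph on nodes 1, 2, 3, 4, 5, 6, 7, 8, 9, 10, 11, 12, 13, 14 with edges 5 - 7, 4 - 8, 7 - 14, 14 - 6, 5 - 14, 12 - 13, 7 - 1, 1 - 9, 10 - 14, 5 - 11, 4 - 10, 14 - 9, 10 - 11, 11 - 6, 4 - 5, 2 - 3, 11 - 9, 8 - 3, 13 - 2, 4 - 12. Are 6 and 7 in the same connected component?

From 6 we can reach 1, 2, 3, 4, 5, 6, 7, 8, 9, 10, 11, 12, 13, 14, which includes 7.

Yes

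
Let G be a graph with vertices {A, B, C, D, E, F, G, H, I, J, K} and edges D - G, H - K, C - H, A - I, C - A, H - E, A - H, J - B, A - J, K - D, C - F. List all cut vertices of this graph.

Removing A increases the component count from 1 to 3, so A is a cut vertex.
Removing C increases the component count from 1 to 2, so C is a cut vertex.
Removing D increases the component count from 1 to 2, so D is a cut vertex.
Likewise H, J, K are cut vertices.
By contrast removing F leaves 1 component; it is not a cut vertex. No other vertex is a cut vertex either.

A, C, D, H, J, K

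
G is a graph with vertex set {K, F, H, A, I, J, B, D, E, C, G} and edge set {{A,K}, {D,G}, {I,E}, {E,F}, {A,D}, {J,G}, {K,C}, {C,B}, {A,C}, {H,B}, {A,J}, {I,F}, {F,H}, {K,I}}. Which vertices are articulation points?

Removing A increases the component count from 1 to 2, so A is a cut vertex.
By contrast removing E leaves 1 component; it is not a cut vertex. No other vertex is a cut vertex either.

A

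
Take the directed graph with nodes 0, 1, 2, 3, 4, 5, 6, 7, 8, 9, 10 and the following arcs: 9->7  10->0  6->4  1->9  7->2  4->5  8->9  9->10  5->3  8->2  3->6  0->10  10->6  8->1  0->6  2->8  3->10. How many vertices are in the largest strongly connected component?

6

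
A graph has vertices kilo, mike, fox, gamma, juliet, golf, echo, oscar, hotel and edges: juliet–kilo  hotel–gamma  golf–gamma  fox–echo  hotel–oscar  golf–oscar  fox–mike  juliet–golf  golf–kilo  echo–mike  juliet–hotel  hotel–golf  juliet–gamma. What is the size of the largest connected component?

Starting from fox we can reach fox, echo, mike. That is one component of size 3.
Starting from golf we can reach golf, kilo, gamma, hotel, oscar, juliet. That is one component of size 6.
The largest has 6 vertices.

6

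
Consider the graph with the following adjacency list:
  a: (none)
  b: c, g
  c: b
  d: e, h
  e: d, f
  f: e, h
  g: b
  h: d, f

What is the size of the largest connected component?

4

a is isolated — a component by itself.
Starting from b we can reach b, c, g. That is one component of size 3.
Starting from d we can reach d, e, f, h. That is one component of size 4.
The largest has 4 vertices.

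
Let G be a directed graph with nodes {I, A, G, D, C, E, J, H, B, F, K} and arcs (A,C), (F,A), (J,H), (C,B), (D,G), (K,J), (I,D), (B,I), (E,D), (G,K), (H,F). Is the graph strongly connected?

There is no directed path from K to E, so the graph is not strongly connected.

No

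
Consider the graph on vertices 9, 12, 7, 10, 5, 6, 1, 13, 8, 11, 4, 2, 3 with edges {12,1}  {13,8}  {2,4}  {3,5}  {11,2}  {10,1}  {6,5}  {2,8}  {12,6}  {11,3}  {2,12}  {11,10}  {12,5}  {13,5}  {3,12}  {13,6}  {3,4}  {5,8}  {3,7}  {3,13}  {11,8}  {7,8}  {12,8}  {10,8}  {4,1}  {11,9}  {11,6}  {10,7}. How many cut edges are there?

The edges on the cycle 11-2-8-10-11 are not bridges since each lies on that cycle.
But removing 11–9 disconnects 11 from 9 — this is a bridge.

1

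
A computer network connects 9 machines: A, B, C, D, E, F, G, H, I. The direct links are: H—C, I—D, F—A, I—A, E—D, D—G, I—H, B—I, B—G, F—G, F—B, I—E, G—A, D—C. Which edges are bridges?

none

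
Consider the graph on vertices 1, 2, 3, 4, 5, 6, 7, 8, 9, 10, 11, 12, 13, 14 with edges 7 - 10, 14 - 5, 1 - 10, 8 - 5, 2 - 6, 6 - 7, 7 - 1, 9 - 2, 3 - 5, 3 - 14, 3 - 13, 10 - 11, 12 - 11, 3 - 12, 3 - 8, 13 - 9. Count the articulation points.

Removing 3 increases the component count from 2 to 3, so 3 is a cut vertex.
By contrast removing 9 leaves 2 components; it is not a cut vertex. No other vertex is a cut vertex either.

1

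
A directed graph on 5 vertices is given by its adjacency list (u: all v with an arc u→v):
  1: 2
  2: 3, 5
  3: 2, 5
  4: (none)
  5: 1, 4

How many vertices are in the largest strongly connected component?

{1, 2, 3, 5} are all mutually reachable — one SCC of size 4.
{4} is an SCC by itself.
The largest has 4 vertices.

4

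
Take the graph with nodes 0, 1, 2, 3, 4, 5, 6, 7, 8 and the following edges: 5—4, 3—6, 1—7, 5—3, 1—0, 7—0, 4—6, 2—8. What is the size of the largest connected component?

Starting from 2 we can reach 2, 8. That is one component of size 2.
Starting from 0 we can reach 0, 1, 7. That is one component of size 3.
Starting from 3 we can reach 3, 4, 5, 6. That is one component of size 4.
The largest has 4 vertices.

4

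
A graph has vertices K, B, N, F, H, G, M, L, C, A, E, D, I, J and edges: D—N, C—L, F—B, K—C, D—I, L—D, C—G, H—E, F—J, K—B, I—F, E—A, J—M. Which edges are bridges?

The edges on the cycle K-C-L-D-I-F-B-K are not bridges since each lies on that cycle.
But removing C—G disconnects C from G; removing H—E disconnects H from E; removing M—J disconnects M from J; removing N—D disconnects N from D — these are bridges.
In total 6 edges are bridges.

A-E, C-G, D-N, E-H, F-J, J-M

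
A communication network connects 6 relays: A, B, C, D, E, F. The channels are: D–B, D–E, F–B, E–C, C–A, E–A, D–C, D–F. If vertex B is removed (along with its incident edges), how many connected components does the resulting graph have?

With B gone, the remaining components are: {A, C, D, E, F}.
That is 1 component.

1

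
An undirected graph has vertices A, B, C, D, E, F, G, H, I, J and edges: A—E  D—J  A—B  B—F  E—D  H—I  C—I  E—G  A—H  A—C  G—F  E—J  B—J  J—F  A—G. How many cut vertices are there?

1

Removing A increases the component count from 1 to 2, so A is a cut vertex.
By contrast removing J leaves 1 component; it is not a cut vertex. No other vertex is a cut vertex either.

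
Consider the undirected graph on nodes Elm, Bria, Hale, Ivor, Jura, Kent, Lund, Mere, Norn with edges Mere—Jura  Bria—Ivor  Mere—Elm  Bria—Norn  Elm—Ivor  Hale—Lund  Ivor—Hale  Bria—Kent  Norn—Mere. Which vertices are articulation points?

Bria, Hale, Ivor, Mere

Removing Bria increases the component count from 1 to 2, so Bria is a cut vertex.
Removing Hale increases the component count from 1 to 2, so Hale is a cut vertex.
Removing Ivor increases the component count from 1 to 2, so Ivor is a cut vertex.
Likewise Mere is a cut vertex.
By contrast removing Norn leaves 1 component; it is not a cut vertex. No other vertex is a cut vertex either.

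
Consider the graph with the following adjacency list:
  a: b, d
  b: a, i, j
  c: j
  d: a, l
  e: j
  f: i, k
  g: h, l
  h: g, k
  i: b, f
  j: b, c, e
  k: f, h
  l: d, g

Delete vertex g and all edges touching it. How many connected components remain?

With g gone, the remaining components are: {a, b, c, d, e, f, h, i, j, k, l}.
That is 1 component.

1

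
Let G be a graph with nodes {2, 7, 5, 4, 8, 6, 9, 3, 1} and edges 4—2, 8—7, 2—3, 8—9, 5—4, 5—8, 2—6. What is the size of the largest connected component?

8

1 is isolated — a component by itself.
Starting from 2 we can reach 2, 3, 4, 5, 6, 7, 8, 9. That is one component of size 8.
The largest has 8 vertices.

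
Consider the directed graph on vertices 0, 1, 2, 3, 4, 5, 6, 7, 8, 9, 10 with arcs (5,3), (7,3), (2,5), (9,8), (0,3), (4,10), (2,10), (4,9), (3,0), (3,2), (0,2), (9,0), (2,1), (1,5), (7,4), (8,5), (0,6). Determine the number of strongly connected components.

{0, 1, 2, 3, 5} are all mutually reachable — one SCC of size 5.
{9} is an SCC by itself.
{8} is an SCC by itself.
{10} is an SCC by itself.
{6} is an SCC by itself.
(and 2 more singleton SCCs)
That gives 7 strongly connected components.

7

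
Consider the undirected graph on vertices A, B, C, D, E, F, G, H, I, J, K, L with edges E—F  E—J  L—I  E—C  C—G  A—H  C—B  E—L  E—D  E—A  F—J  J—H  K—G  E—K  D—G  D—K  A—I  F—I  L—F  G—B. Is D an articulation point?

No

Deleting D leaves 1 component (was 1) (its neighbors E, G, K remain connected to each other), so D is not a cut vertex.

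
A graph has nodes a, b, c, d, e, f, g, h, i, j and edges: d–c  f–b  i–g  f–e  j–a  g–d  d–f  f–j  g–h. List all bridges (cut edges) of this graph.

a-j, b-f, c-d, d-f, d-g, e-f, f-j, g-h, g-i

removing i–g disconnects i from g; removing f–j disconnects f from j; removing g–h disconnects g from h; removing b–f disconnects b from f — these are bridges.
In total 9 edges are bridges.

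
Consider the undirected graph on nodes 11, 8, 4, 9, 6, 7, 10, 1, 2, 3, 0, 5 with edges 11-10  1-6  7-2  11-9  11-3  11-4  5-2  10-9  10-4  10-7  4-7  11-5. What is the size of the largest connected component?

8

8 is isolated — a component by itself.
0 is isolated — a component by itself.
Starting from 1 we can reach 1, 6. That is one component of size 2.
Starting from 2 we can reach 2, 3, 4, 5, 7, 9, 10, 11. That is one component of size 8.
The largest has 8 vertices.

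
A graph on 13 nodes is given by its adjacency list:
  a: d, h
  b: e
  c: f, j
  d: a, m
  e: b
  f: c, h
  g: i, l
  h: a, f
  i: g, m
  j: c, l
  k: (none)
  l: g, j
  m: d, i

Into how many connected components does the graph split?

3

k is isolated — a component by itself.
Starting from b we can reach b, e. That is one component of size 2.
Starting from a we can reach a, c, d, f, g, h, i, j, l, m. That is one component of size 10.
Total: 3 components.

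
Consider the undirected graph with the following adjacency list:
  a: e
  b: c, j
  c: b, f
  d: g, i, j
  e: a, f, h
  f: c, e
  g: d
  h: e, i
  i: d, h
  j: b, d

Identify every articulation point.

Removing d increases the component count from 1 to 2, so d is a cut vertex.
Removing e increases the component count from 1 to 2, so e is a cut vertex.
By contrast removing h leaves 1 component; it is not a cut vertex. No other vertex is a cut vertex either.

d, e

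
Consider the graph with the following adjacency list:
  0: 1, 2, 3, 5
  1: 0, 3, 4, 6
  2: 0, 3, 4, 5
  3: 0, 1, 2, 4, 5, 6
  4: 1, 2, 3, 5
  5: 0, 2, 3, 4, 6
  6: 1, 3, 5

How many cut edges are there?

0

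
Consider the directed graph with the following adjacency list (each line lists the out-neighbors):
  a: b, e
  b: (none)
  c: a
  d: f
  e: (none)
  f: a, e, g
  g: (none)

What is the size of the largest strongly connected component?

1

{f} is an SCC by itself.
{c} is an SCC by itself.
{a} is an SCC by itself.
{d} is an SCC by itself.
{b} is an SCC by itself.
(and 2 more singleton SCCs)
The largest has 1 vertex.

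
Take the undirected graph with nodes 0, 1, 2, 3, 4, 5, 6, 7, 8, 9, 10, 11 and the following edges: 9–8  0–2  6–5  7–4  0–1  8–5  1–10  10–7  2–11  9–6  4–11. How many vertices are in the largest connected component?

7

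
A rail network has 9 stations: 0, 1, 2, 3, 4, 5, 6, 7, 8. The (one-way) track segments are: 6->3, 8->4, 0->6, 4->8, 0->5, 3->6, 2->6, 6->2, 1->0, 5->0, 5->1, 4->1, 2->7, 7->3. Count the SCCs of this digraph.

{2, 3, 6, 7} are all mutually reachable — one SCC of size 4.
{0, 1, 5} are all mutually reachable — one SCC of size 3.
{4, 8} are all mutually reachable — one SCC of size 2.
That gives 3 strongly connected components.

3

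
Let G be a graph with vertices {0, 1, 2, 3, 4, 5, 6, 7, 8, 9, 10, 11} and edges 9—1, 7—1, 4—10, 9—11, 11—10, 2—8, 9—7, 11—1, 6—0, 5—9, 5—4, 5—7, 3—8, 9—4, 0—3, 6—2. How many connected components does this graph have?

2

Starting from 0 we can reach 0, 2, 3, 6, 8. That is one component of size 5.
Starting from 1 we can reach 1, 4, 5, 7, 9, 10, 11. That is one component of size 7.
Total: 2 components.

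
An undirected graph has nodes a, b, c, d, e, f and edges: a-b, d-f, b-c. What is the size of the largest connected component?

e is isolated — a component by itself.
Starting from d we can reach d, f. That is one component of size 2.
Starting from a we can reach a, b, c. That is one component of size 3.
The largest has 3 vertices.

3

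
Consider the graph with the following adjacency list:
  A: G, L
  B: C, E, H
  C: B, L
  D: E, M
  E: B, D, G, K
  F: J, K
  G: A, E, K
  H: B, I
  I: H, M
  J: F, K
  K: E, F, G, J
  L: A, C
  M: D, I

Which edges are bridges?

The edges on the cycle K-F-J-K are not bridges since each lies on that cycle.
Every edge lies on some cycle, so there are no bridges.

none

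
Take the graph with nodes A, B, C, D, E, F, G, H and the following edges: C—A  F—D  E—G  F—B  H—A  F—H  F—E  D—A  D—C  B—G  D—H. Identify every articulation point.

Removing F increases the component count from 1 to 2, so F is a cut vertex.
By contrast removing C leaves 1 component; it is not a cut vertex. No other vertex is a cut vertex either.

F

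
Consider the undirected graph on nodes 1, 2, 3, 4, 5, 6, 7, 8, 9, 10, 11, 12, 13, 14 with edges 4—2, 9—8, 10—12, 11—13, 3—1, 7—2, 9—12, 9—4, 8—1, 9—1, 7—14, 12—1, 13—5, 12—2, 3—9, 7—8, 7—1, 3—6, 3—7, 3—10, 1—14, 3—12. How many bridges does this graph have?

The edges on the cycle 3-9-8-7-3 are not bridges since each lies on that cycle.
But removing 13—5 disconnects 13 from 5; removing 3—6 disconnects 3 from 6; removing 11—13 disconnects 11 from 13 — these are bridges.
That makes 3 bridges.

3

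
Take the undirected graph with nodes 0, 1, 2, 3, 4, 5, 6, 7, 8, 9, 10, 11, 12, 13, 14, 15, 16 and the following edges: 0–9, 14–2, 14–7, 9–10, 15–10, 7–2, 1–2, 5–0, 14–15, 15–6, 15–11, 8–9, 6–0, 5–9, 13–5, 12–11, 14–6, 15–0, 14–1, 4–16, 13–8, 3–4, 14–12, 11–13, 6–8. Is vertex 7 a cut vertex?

Deleting 7 leaves 2 components (was 2), so 7 is not a cut vertex.

No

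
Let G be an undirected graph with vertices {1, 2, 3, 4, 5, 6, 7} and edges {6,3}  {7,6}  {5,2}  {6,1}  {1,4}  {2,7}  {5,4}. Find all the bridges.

3-6

The edges on the cycle 5-2-7-6-1-4-5 are not bridges since each lies on that cycle.
But removing 6–3 disconnects 6 from 3 — this is a bridge.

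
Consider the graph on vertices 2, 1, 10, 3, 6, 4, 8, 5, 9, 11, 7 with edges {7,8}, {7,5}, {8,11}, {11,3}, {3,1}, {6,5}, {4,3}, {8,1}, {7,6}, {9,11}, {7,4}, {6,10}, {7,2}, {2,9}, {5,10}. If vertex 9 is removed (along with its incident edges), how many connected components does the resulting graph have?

1

With 9 gone, the remaining components are: {1, 2, 3, 4, 5, 6, 7, 8, 10, 11}.
That is 1 component.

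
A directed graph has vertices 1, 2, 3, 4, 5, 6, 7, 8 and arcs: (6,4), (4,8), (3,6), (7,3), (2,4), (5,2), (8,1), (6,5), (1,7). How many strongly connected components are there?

{1, 2, 3, 4, 5, 6, 7, 8} are all mutually reachable — one SCC of size 8.
That gives 1 strongly connected component.

1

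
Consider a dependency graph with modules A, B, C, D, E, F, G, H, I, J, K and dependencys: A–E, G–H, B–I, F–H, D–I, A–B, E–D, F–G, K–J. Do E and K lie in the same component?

The component containing E is {A, B, D, E, I}, and K is not in it.

No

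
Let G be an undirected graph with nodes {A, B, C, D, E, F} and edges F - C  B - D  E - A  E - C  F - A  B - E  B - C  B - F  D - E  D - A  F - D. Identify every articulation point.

none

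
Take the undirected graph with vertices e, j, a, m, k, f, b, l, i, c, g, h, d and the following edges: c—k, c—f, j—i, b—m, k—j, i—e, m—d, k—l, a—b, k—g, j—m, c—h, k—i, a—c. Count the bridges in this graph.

The edges on the cycle a-b-m-j-k-c-a are not bridges since each lies on that cycle.
But removing c—f disconnects c from f; removing l—k disconnects l from k; removing m—d disconnects m from d; removing i—e disconnects i from e — these are bridges.
In total 6 edges are bridges.

6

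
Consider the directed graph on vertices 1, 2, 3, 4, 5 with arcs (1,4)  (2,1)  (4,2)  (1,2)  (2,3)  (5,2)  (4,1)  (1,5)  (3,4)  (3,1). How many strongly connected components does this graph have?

1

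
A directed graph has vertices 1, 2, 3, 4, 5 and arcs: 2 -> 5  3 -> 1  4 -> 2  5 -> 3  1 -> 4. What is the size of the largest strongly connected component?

{1, 2, 3, 4, 5} are all mutually reachable — one SCC of size 5.
The largest has 5 vertices.

5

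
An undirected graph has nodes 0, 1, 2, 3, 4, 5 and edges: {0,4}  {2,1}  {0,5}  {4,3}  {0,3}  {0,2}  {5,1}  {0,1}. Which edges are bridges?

none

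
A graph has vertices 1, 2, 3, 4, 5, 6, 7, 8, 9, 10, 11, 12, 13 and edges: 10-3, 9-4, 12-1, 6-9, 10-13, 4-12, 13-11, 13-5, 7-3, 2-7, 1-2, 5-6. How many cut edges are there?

1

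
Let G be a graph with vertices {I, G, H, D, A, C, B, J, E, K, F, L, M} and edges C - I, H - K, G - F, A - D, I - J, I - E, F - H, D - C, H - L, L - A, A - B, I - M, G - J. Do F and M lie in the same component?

Yes

From F we can reach A, B, C, D, E, F, G, H, I, J, K, L, M, which includes M.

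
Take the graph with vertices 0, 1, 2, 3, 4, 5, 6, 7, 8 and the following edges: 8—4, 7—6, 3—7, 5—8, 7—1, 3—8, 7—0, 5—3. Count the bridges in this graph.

The edges on the cycle 5-3-8-5 are not bridges since each lies on that cycle.
But removing 7—1 disconnects 7 from 1; removing 7—6 disconnects 7 from 6; removing 8—4 disconnects 8 from 4; removing 7—0 disconnects 7 from 0 — these are bridges.
In total 5 edges are bridges.

5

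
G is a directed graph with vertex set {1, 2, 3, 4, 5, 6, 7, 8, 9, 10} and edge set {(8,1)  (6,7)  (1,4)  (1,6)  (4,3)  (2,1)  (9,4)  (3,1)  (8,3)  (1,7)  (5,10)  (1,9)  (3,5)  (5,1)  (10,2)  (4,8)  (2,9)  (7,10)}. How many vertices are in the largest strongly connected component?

10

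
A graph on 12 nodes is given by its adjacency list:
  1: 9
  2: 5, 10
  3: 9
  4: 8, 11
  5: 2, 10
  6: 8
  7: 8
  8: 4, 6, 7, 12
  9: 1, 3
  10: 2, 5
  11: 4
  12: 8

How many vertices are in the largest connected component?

6

Starting from 2 we can reach 2, 5, 10. That is one component of size 3.
Starting from 1 we can reach 1, 3, 9. That is one component of size 3.
Starting from 4 we can reach 4, 6, 7, 8, 11, 12. That is one component of size 6.
The largest has 6 vertices.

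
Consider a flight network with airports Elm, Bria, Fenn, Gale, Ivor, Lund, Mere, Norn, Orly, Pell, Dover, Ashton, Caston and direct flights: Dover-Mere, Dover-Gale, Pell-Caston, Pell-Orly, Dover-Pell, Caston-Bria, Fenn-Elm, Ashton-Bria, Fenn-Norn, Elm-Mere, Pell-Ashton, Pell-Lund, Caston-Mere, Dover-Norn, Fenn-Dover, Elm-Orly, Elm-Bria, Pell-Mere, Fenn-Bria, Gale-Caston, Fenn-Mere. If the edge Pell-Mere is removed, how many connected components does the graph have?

Pell and Mere are still connected via Pell-Dover-Mere, so the component count stays at 2.

2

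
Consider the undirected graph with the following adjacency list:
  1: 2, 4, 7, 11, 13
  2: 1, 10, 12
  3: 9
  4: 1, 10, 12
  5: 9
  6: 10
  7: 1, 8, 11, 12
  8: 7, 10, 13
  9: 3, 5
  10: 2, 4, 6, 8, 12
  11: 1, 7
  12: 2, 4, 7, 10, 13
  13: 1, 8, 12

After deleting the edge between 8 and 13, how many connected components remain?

8 and 13 are still connected via 8-10-12-13, so the component count stays at 2.

2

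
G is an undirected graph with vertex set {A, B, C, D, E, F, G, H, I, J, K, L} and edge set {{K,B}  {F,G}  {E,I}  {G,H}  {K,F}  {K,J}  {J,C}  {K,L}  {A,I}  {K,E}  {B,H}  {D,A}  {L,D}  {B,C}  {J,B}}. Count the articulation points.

1

Removing K increases the component count from 1 to 2, so K is a cut vertex.
By contrast removing C leaves 1 component; it is not a cut vertex. No other vertex is a cut vertex either.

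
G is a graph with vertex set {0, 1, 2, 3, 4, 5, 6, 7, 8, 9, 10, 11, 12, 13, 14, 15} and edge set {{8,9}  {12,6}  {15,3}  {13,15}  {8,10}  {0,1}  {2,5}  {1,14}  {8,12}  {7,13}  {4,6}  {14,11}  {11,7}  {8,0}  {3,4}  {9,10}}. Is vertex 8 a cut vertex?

Yes

Deleting 8 raises the number of components from 2 to 3, so 8 is a cut vertex.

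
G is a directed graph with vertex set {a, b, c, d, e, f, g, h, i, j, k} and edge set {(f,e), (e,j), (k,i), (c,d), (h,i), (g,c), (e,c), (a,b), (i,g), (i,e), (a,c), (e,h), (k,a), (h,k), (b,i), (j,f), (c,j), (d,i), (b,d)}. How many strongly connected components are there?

{a, b, c, d, e, f, g, h, i, j, k} are all mutually reachable — one SCC of size 11.
That gives 1 strongly connected component.

1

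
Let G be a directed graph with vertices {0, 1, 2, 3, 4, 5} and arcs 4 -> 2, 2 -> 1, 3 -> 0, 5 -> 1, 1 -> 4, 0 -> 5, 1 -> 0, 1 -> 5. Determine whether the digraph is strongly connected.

There is no directed path from 0 to 3, so the graph is not strongly connected.

No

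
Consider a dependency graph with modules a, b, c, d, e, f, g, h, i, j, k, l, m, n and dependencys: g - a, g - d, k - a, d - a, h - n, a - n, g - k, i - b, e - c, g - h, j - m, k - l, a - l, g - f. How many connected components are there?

4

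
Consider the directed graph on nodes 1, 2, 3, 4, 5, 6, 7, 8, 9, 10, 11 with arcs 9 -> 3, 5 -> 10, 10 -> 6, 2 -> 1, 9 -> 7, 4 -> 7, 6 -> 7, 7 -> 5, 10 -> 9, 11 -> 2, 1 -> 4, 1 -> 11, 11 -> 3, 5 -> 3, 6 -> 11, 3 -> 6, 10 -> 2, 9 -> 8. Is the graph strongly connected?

No

There is no directed path from 8 to 5, so the graph is not strongly connected.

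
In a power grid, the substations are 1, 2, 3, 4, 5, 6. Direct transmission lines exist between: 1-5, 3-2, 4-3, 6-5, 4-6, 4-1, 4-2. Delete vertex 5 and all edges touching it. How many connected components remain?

With 5 gone, the remaining components are: {1, 2, 3, 4, 6}.
That is 1 component.

1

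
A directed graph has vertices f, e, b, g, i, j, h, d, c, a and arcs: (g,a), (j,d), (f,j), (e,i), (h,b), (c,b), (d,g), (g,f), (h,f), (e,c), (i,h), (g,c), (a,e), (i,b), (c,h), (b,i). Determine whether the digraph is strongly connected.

Yes

From b we can reach every vertex (a, b, c, d, e, f, g, h, i, j), and every vertex can reach b (a, b, c, d, e, f, g, h, i, j). So the whole graph is one strongly connected component.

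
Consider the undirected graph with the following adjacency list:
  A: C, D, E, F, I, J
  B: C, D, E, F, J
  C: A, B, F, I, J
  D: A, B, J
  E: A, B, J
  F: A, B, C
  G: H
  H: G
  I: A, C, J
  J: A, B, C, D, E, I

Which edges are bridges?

The edges on the cycle A-C-B-E-A are not bridges since each lies on that cycle.
But removing H-G disconnects H from G — this is a bridge.

G-H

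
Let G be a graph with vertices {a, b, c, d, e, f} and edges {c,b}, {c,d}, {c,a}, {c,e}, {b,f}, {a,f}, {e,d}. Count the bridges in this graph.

0

The edges on the cycle c-e-d-c are not bridges since each lies on that cycle.
Every edge lies on some cycle, so there are no bridges.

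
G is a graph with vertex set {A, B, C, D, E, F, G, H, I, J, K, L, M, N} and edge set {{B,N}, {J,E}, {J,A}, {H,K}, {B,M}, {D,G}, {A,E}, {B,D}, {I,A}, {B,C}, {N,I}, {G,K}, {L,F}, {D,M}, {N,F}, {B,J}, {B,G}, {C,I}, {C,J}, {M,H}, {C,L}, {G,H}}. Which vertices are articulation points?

Removing B increases the component count from 1 to 2, so B is a cut vertex.
By contrast removing H leaves 1 component; it is not a cut vertex. No other vertex is a cut vertex either.

B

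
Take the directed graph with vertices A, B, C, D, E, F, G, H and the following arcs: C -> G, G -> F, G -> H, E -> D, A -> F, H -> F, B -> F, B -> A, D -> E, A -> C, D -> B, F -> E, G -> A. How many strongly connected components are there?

1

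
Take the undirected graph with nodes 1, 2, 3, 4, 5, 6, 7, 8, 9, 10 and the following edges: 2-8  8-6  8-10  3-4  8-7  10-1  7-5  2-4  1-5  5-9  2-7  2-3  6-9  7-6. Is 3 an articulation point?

Deleting 3 leaves 1 component (was 1) (its neighbors 2, 4 remain connected to each other), so 3 is not a cut vertex.

No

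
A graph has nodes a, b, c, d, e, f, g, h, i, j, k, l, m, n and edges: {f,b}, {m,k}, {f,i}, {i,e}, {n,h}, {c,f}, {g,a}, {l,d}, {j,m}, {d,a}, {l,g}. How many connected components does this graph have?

4

Starting from h we can reach h, n. That is one component of size 2.
Starting from j we can reach j, k, m. That is one component of size 3.
Starting from a we can reach a, d, g, l. That is one component of size 4.
Starting from b we can reach b, c, e, f, i. That is one component of size 5.
Total: 4 components.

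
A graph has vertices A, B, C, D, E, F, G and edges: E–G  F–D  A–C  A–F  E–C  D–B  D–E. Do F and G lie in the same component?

Yes

From F we can reach A, B, C, D, E, F, G, which includes G.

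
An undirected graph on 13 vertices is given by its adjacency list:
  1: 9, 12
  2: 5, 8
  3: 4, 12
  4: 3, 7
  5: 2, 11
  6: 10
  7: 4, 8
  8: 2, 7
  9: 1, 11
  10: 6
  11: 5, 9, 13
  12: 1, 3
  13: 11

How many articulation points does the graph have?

1

Removing 11 increases the component count from 2 to 3, so 11 is a cut vertex.
By contrast removing 4 leaves 2 components; it is not a cut vertex. No other vertex is a cut vertex either.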